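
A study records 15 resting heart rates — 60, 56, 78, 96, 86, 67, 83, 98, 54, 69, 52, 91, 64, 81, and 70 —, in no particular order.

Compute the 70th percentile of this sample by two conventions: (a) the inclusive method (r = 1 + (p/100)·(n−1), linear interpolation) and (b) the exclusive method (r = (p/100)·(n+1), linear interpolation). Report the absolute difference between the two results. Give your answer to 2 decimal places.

1.00

Sorted: 52, 54, 56, 60, 64, 67, 69, 70, 78, 81, 83, 86, 91, 96, 98.
n = 15.
(a) r = 10.8; between ranks 10 (81) and 11 (83): 82.6.
(b) r = 11.2; between ranks 11 (83) and 12 (86): 83.6.
|82.6 − 83.6| = 1.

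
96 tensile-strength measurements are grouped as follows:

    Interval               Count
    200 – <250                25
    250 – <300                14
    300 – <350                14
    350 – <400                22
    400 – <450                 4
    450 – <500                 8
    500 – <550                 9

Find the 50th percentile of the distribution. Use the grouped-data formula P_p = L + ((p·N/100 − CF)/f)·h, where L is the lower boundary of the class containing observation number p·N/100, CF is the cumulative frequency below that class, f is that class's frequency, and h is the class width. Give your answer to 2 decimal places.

N = 96; target position k = 50/100 · 96 = 48.
Cumulative frequencies: 25, 39, 53, 75, 79, 87, 96.
Observation 48 falls in the class 300 – <350.
L = 300, CF = 39, f = 14, h = 50.
P50 = 300 + ((48 − 39)/14)·50 = 300 + 32.1429 = 332.143.

332.14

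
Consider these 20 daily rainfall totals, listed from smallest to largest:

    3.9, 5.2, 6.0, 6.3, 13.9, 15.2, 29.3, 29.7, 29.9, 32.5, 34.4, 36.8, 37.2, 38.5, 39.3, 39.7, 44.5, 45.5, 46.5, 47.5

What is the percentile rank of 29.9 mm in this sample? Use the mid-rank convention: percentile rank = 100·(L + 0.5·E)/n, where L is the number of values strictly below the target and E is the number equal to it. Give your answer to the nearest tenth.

42.5

Count below 29.9: L = 8; count equal: E = 1; n = 20.
Percentile rank = 100·(8 + 0.5·1)/20 = 100·8.5/20 = 42.5.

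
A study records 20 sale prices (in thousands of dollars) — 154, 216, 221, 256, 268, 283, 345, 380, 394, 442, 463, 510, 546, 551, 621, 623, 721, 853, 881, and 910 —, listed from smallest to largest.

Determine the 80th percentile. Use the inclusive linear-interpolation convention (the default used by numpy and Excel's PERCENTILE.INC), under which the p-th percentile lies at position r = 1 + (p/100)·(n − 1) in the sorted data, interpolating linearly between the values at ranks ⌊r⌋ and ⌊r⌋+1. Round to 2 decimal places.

n = 20.
r = 1 + (80/100)·(20 − 1) = 1 + 15.2 = 16.2.
Rank 16 is 623 and rank 17 is 721.
Interpolate: 623 + 0.2·(721 − 623) = 623 + 0.2·98 = 642.6.

642.60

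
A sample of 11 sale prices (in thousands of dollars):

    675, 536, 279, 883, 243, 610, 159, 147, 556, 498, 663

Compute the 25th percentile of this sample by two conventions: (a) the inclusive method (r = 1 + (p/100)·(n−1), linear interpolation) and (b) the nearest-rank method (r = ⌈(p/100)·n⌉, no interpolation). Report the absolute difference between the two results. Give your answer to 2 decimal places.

Sorted: 147, 159, 243, 279, 498, 536, 556, 610, 663, 675, 883.
n = 11.
(a) r = 3.5; between ranks 3 (243) and 4 (279): 261.
(b) the nearest-rank method: rank 3 → 243.
|261 − 243| = 18.

18.00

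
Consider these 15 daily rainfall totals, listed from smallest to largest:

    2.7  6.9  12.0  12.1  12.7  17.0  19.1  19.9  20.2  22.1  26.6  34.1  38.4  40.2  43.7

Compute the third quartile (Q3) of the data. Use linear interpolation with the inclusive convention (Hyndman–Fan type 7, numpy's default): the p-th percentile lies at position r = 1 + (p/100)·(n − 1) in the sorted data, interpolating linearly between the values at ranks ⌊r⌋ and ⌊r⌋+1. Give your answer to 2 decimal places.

n = 15.
r = 1 + (75/100)·(15 − 1) = 1 + 10.5 = 11.5.
Rank 11 is 26.6 and rank 12 is 34.1.
Interpolate: 26.6 + 0.5·(34.1 − 26.6) = 26.6 + 0.5·7.5 = 30.35.

30.35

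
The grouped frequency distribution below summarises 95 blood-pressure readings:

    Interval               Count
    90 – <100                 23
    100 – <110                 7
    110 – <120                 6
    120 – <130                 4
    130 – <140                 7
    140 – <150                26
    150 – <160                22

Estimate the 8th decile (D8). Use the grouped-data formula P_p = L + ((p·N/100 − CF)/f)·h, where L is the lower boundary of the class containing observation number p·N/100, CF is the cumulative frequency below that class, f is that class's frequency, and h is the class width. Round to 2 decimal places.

151.36

N = 95; target position k = 80/100 · 95 = 76.
Cumulative frequencies: 23, 30, 36, 40, 47, 73, 95.
Observation 76 falls in the class 150 – <160.
L = 150, CF = 73, f = 22, h = 10.
P80 = 150 + ((76 − 73)/22)·10 = 150 + 1.36364 = 151.364.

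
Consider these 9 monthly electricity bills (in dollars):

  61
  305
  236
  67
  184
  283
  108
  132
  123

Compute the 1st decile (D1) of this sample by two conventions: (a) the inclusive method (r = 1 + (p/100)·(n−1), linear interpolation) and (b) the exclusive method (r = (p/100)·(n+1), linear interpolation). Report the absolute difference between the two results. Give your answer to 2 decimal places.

4.80

Sorted: 61, 67, 108, 123, 132, 184, 236, 283, 305.
n = 9.
(a) r = 1.8; between ranks 1 (61) and 2 (67): 65.8.
(b) r = 1 → value at rank 1 = 61.
|65.8 − 61| = 4.8.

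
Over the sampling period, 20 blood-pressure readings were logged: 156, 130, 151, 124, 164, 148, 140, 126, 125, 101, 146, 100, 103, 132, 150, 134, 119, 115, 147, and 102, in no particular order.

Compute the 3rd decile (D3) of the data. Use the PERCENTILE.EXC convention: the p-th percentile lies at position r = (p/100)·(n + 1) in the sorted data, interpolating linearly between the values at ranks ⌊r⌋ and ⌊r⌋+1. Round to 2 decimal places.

120.50

Sorted: 100, 101, 102, 103, 115, 119, 124, 125, 126, 130, 132, 134, 140, 146, 147, 148, 150, 151, 156, 164.
n = 20.
r = (30/100)·(20 + 1) = 6.3.
Rank 6 is 119 and rank 7 is 124.
Interpolate: 119 + 0.3·(124 − 119) = 119 + 0.3·5 = 120.5.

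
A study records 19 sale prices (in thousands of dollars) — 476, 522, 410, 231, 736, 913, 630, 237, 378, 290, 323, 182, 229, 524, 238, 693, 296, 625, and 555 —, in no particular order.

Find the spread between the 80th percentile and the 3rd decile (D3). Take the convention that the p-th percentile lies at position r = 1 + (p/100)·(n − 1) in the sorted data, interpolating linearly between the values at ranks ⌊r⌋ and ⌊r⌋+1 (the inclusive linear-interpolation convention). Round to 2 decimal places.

Sorted: 182, 229, 231, 237, 238, 290, 296, 323, 378, 410, 476, 522, 524, 555, 625, 630, 693, 736, 913.
n = 19.
P30: r = 6.4; ranks 6–7 are 290, 296; interpolating gives 292.4.
P80: r = 15.4; ranks 15–16 are 625, 630; interpolating gives 627.
Difference: 627 − 292.4 = 334.6.

334.60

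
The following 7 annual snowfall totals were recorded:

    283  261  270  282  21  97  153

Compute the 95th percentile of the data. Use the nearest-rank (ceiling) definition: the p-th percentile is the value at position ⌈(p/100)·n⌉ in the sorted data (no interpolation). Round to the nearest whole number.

283

Sorted: 21, 97, 153, 261, 270, 282, 283.
n = 7.
Position = ⌈95/100 · 7⌉ = ⌈6.65⌉ = 7.
The value at rank 7 is 283.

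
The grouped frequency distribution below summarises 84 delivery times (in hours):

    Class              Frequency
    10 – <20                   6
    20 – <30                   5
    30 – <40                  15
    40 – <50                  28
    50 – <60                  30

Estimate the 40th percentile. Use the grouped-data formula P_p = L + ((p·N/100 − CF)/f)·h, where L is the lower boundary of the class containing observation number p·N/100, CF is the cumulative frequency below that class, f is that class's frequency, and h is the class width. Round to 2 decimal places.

42.71

N = 84; target position k = 40/100 · 84 = 33.6.
Cumulative frequencies: 6, 11, 26, 54, 84.
Observation 33.6 falls in the class 40 – <50.
L = 40, CF = 26, f = 28, h = 10.
P40 = 40 + ((33.6 − 26)/28)·10 = 40 + 2.71429 = 42.7143.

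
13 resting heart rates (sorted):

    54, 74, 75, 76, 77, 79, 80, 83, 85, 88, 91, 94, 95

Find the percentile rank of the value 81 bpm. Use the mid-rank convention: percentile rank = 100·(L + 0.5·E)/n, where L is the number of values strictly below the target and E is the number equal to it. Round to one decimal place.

Count below 81: L = 7; count equal: E = 0; n = 13.
Percentile rank = 100·(7 + 0.5·0)/13 = 100·7/13 = 53.85.

53.8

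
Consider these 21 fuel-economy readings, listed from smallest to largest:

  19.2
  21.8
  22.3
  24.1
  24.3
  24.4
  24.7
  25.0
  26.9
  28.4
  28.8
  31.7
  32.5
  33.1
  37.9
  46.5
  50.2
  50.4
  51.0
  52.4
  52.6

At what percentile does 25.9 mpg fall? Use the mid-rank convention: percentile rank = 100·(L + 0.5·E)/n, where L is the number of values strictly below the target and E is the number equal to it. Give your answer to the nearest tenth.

38.1

Count below 25.9: L = 8; count equal: E = 0; n = 21.
Percentile rank = 100·(8 + 0.5·0)/21 = 100·8/21 = 38.1.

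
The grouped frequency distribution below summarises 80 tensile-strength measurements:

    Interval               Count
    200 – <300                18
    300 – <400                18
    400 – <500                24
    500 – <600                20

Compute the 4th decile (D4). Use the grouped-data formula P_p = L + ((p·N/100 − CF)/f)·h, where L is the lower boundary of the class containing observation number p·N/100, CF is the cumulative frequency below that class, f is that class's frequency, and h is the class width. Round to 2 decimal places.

N = 80; target position k = 40/100 · 80 = 32.
Cumulative frequencies: 18, 36, 60, 80.
Observation 32 falls in the class 300 – <400.
L = 300, CF = 18, f = 18, h = 100.
P40 = 300 + ((32 − 18)/18)·100 = 300 + 77.7778 = 377.778.

377.78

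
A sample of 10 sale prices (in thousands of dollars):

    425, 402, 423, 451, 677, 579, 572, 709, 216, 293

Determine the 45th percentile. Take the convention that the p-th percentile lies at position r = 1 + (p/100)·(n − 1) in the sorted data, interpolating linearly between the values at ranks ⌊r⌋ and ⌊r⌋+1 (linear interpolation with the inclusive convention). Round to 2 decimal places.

Sorted: 216, 293, 402, 423, 425, 451, 572, 579, 677, 709.
n = 10.
r = 1 + (45/100)·(10 − 1) = 1 + 4.05 = 5.05.
Rank 5 is 425 and rank 6 is 451.
Interpolate: 425 + 0.05·(451 − 425) = 425 + 0.05·26 = 426.3.

426.30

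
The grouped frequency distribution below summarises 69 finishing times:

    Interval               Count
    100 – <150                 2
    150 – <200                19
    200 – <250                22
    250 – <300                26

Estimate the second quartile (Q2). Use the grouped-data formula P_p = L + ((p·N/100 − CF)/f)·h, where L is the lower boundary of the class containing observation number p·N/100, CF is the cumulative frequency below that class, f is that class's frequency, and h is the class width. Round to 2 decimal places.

N = 69; target position k = 50/100 · 69 = 34.5.
Cumulative frequencies: 2, 21, 43, 69.
Observation 34.5 falls in the class 200 – <250.
L = 200, CF = 21, f = 22, h = 50.
P50 = 200 + ((34.5 − 21)/22)·50 = 200 + 30.6818 = 230.682.

230.68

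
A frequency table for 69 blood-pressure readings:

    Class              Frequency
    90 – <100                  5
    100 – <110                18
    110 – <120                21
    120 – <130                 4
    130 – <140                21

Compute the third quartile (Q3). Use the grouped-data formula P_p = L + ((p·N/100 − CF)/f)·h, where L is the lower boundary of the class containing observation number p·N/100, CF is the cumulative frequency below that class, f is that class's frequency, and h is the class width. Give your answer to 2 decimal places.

131.79

N = 69; target position k = 75/100 · 69 = 51.75.
Cumulative frequencies: 5, 23, 44, 48, 69.
Observation 51.75 falls in the class 130 – <140.
L = 130, CF = 48, f = 21, h = 10.
P75 = 130 + ((51.75 − 48)/21)·10 = 130 + 1.78571 = 131.786.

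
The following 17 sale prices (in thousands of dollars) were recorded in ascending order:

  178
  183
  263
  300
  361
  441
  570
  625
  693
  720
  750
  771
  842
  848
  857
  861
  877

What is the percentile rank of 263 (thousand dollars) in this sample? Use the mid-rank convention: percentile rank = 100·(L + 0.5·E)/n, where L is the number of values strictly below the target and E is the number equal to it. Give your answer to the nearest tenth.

14.7

Count below 263: L = 2; count equal: E = 1; n = 17.
Percentile rank = 100·(2 + 0.5·1)/17 = 100·2.5/17 = 14.71.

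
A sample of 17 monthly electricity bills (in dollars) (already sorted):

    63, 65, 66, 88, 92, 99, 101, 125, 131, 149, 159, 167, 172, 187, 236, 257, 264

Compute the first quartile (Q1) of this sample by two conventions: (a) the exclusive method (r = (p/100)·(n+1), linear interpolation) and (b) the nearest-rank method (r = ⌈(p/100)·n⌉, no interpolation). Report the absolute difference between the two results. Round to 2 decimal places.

n = 17.
(a) r = 4.5; between ranks 4 (88) and 5 (92): 90.
(b) the nearest-rank method: rank 5 → 92.
|90 − 92| = 2.

2.00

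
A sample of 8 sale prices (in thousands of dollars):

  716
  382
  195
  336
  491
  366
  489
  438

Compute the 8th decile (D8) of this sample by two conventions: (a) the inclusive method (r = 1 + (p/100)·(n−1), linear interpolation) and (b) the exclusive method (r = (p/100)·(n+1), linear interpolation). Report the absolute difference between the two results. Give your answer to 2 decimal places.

45.80

Sorted: 195, 336, 366, 382, 438, 489, 491, 716.
n = 8.
(a) r = 6.6; between ranks 6 (489) and 7 (491): 490.2.
(b) r = 7.2; between ranks 7 (491) and 8 (716): 536.
|490.2 − 536| = 45.8.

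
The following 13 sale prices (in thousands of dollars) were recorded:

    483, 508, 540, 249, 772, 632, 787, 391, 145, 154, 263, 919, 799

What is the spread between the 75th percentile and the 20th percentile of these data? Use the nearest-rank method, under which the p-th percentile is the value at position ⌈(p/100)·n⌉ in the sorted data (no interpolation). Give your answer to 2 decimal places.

523.00

Sorted: 145, 154, 249, 263, 391, 483, 508, 540, 632, 772, 787, 799, 919.
n = 13.
P20: rank ⌈20/100·13⌉ = 3 → 249.
P75: rank ⌈75/100·13⌉ = 10 → 772.
Difference: 772 − 249 = 523.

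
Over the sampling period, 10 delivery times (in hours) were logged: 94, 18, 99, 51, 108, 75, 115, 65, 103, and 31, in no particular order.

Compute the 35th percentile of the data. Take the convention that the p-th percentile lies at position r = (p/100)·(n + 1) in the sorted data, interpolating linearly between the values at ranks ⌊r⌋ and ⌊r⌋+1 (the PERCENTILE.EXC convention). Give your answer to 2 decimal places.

62.90

Sorted: 18, 31, 51, 65, 75, 94, 99, 103, 108, 115.
n = 10.
r = (35/100)·(10 + 1) = 3.85.
Rank 3 is 51 and rank 4 is 65.
Interpolate: 51 + 0.85·(65 − 51) = 51 + 0.85·14 = 62.9.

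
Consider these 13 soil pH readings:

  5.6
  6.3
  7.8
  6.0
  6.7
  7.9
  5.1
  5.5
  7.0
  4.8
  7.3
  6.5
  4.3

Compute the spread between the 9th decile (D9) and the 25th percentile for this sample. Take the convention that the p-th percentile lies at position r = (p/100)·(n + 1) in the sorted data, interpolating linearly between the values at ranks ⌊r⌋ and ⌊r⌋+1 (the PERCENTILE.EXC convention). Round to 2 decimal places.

2.56

Sorted: 4.3, 4.8, 5.1, 5.5, 5.6, 6.0, 6.3, 6.5, 6.7, 7.0, 7.3, 7.8, 7.9.
n = 13.
P25: r = 3.5; ranks 3–4 are 5.1, 5.5; interpolating gives 5.3.
P90: r = 12.6; ranks 12–13 are 7.8, 7.9; interpolating gives 7.86.
Difference: 7.86 − 5.3 = 2.56.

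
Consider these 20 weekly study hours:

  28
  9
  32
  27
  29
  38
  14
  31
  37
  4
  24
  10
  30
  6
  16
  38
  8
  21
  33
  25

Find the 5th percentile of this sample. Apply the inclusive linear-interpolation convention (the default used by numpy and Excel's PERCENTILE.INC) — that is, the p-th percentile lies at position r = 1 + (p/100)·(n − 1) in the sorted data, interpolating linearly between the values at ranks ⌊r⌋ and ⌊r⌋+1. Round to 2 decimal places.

5.90

Sorted: 4, 6, 8, 9, 10, 14, 16, 21, 24, 25, 27, 28, 29, 30, 31, 32, 33, 37, 38, 38.
n = 20.
r = 1 + (5/100)·(20 − 1) = 1 + 0.95 = 1.95.
Rank 1 is 4 and rank 2 is 6.
Interpolate: 4 + 0.95·(6 − 4) = 4 + 0.95·2 = 5.9.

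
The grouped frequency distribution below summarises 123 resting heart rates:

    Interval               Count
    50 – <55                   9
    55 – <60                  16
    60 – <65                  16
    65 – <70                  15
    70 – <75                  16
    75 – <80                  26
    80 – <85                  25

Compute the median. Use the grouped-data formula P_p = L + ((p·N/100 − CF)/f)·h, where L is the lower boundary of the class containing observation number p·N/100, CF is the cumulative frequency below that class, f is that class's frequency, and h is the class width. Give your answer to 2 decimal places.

N = 123; target position k = 50/100 · 123 = 61.5.
Cumulative frequencies: 9, 25, 41, 56, 72, 98, 123.
Observation 61.5 falls in the class 70 – <75.
L = 70, CF = 56, f = 16, h = 5.
P50 = 70 + ((61.5 − 56)/16)·5 = 70 + 1.71875 = 71.7188.

71.72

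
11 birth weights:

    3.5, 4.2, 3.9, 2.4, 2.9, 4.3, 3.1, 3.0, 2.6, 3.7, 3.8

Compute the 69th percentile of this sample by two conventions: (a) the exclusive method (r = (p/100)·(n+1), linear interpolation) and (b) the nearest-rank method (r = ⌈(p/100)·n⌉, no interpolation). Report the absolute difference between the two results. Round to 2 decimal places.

0.03

Sorted: 2.4, 2.6, 2.9, 3.0, 3.1, 3.5, 3.7, 3.8, 3.9, 4.2, 4.3.
n = 11.
(a) r = 8.28; between ranks 8 (3.8) and 9 (3.9): 3.828.
(b) the nearest-rank method: rank 8 → 3.8.
|3.828 − 3.8| = 0.028.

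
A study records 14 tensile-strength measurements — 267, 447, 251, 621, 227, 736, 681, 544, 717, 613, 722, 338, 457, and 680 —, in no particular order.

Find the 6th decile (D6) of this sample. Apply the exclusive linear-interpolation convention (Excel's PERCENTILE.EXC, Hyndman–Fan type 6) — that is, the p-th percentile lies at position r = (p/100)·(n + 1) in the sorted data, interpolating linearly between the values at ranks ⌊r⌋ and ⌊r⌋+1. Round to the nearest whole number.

621

Sorted: 227, 251, 267, 338, 447, 457, 544, 613, 621, 680, 681, 717, 722, 736.
n = 14.
r = (60/100)·(14 + 1) = 9.
r is an integer, so P60 is the value at rank 9: 621.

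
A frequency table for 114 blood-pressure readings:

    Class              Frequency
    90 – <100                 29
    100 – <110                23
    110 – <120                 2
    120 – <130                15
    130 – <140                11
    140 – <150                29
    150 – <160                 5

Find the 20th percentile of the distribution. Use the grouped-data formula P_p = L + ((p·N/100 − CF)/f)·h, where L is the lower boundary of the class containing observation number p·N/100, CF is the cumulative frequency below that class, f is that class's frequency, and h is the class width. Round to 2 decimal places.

N = 114; target position k = 20/100 · 114 = 22.8.
Cumulative frequencies: 29, 52, 54, 69, 80, 109, 114.
Observation 22.8 falls in the class 90 – <100.
L = 90, CF = 0, f = 29, h = 10.
P20 = 90 + ((22.8 − 0)/29)·10 = 90 + 7.86207 = 97.8621.

97.86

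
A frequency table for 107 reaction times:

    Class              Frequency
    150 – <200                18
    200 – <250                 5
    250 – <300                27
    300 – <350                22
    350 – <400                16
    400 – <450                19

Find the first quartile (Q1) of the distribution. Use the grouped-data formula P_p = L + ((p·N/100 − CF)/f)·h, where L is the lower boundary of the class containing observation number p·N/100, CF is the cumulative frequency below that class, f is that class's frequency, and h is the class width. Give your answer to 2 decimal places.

256.94

N = 107; target position k = 25/100 · 107 = 26.75.
Cumulative frequencies: 18, 23, 50, 72, 88, 107.
Observation 26.75 falls in the class 250 – <300.
L = 250, CF = 23, f = 27, h = 50.
P25 = 250 + ((26.75 − 23)/27)·50 = 250 + 6.94444 = 256.944.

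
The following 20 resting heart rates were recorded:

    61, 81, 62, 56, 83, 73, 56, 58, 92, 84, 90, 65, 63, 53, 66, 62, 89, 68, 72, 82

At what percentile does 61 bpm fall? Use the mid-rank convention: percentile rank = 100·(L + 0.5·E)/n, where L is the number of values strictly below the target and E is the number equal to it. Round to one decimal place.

Sorted: 53, 56, 56, 58, 61, 62, 62, 63, 65, 66, 68, 72, 73, 81, 82, 83, 84, 89, 90, 92.
Count below 61: L = 4; count equal: E = 1; n = 20.
Percentile rank = 100·(4 + 0.5·1)/20 = 100·4.5/20 = 22.5.

22.5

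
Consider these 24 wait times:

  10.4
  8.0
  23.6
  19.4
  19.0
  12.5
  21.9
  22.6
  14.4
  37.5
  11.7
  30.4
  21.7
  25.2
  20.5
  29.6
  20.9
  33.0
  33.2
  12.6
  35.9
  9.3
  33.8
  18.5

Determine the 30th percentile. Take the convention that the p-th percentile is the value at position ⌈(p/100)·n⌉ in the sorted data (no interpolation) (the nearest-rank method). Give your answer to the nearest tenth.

Sorted: 8.0, 9.3, 10.4, 11.7, 12.5, 12.6, 14.4, 18.5, 19.0, 19.4, 20.5, 20.9, 21.7, 21.9, 22.6, 23.6, 25.2, 29.6, 30.4, 33.0, 33.2, 33.8, 35.9, 37.5.
n = 24.
Position = ⌈30/100 · 24⌉ = ⌈7.2⌉ = 8.
The value at rank 8 is 18.5.

18.5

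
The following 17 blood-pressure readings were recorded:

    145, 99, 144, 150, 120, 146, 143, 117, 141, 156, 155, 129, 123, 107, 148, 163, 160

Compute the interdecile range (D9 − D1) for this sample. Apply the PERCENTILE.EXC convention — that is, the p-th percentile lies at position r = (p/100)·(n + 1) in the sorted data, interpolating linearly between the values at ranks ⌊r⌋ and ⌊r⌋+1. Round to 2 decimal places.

Sorted: 99, 107, 117, 120, 123, 129, 141, 143, 144, 145, 146, 148, 150, 155, 156, 160, 163.
n = 17.
P10: r = 1.8; ranks 1–2 are 99, 107; interpolating gives 105.4.
P90: r = 16.2; ranks 16–17 are 160, 163; interpolating gives 160.6.
Difference: 160.6 − 105.4 = 55.2.

55.20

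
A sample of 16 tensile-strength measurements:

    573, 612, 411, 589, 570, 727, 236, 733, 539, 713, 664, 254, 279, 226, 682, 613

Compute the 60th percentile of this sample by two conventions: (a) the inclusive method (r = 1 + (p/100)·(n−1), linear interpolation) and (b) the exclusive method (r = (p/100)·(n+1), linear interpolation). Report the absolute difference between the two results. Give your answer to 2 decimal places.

Sorted: 226, 236, 254, 279, 411, 539, 570, 573, 589, 612, 613, 664, 682, 713, 727, 733.
n = 16.
(a) r = 10 → value at rank 10 = 612.
(b) r = 10.2; between ranks 10 (612) and 11 (613): 612.2.
|612 − 612.2| = 0.2.

0.20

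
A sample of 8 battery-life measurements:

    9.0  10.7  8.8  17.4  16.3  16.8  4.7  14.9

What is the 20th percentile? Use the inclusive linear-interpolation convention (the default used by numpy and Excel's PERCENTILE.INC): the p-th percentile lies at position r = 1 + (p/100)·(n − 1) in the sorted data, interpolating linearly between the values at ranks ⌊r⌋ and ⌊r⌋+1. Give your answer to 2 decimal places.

8.88

Sorted: 4.7, 8.8, 9.0, 10.7, 14.9, 16.3, 16.8, 17.4.
n = 8.
r = 1 + (20/100)·(8 − 1) = 1 + 1.4 = 2.4.
Rank 2 is 8.8 and rank 3 is 9.0.
Interpolate: 8.8 + 0.4·(9.0 − 8.8) = 8.8 + 0.4·0.2 = 8.88.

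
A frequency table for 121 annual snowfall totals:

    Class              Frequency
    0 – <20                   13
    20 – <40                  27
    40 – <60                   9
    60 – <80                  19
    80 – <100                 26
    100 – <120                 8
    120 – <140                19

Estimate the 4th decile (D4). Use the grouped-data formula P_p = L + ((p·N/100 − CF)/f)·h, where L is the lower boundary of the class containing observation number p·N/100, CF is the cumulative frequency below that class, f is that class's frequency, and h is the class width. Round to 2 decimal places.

58.67

N = 121; target position k = 40/100 · 121 = 48.4.
Cumulative frequencies: 13, 40, 49, 68, 94, 102, 121.
Observation 48.4 falls in the class 40 – <60.
L = 40, CF = 40, f = 9, h = 20.
P40 = 40 + ((48.4 − 40)/9)·20 = 40 + 18.6667 = 58.6667.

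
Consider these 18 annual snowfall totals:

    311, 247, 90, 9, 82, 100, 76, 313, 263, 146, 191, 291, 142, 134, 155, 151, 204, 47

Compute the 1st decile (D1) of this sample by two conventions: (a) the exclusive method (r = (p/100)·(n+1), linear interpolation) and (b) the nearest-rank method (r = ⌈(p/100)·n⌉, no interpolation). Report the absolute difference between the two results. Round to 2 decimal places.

Sorted: 9, 47, 76, 82, 90, 100, 134, 142, 146, 151, 155, 191, 204, 247, 263, 291, 311, 313.
n = 18.
(a) r = 1.9; between ranks 1 (9) and 2 (47): 43.2.
(b) the nearest-rank method: rank 2 → 47.
|43.2 − 47| = 3.8.

3.80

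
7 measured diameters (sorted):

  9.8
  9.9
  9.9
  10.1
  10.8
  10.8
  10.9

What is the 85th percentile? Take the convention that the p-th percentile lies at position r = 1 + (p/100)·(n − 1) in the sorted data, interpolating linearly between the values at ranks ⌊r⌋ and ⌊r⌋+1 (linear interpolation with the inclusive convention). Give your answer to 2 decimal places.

10.81

n = 7.
r = 1 + (85/100)·(7 − 1) = 1 + 5.1 = 6.1.
Rank 6 is 10.8 and rank 7 is 10.9.
Interpolate: 10.8 + 0.1·(10.9 − 10.8) = 10.8 + 0.1·0.1 = 10.81.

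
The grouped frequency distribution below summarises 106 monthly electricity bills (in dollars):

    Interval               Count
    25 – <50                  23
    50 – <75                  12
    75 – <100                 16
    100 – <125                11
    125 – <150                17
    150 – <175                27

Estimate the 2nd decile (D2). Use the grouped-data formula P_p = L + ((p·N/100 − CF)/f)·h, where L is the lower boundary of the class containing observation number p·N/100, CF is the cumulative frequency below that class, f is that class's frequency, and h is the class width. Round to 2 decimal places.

48.04

N = 106; target position k = 20/100 · 106 = 21.2.
Cumulative frequencies: 23, 35, 51, 62, 79, 106.
Observation 21.2 falls in the class 25 – <50.
L = 25, CF = 0, f = 23, h = 25.
P20 = 25 + ((21.2 − 0)/23)·25 = 25 + 23.0435 = 48.0435.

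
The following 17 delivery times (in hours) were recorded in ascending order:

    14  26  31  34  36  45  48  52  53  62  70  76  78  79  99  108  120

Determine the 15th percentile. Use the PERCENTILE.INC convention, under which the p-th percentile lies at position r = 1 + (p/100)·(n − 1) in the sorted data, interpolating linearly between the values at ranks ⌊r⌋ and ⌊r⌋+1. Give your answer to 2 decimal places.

n = 17.
r = 1 + (15/100)·(17 − 1) = 1 + 2.4 = 3.4.
Rank 3 is 31 and rank 4 is 34.
Interpolate: 31 + 0.4·(34 − 31) = 31 + 0.4·3 = 32.2.

32.20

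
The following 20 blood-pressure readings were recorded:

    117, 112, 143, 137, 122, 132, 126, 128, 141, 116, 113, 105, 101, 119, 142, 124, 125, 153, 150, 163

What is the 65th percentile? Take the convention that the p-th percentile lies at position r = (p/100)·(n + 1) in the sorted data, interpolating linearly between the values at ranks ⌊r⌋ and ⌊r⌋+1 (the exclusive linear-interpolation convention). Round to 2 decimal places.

Sorted: 101, 105, 112, 113, 116, 117, 119, 122, 124, 125, 126, 128, 132, 137, 141, 142, 143, 150, 153, 163.
n = 20.
r = (65/100)·(20 + 1) = 13.65.
Rank 13 is 132 and rank 14 is 137.
Interpolate: 132 + 0.65·(137 − 132) = 132 + 0.65·5 = 135.25.

135.25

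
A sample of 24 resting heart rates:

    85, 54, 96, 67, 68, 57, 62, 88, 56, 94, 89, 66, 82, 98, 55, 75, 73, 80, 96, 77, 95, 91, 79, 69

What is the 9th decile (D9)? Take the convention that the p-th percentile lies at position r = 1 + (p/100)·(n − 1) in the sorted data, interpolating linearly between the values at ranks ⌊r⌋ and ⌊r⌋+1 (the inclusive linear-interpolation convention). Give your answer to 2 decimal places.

95.70

Sorted: 54, 55, 56, 57, 62, 66, 67, 68, 69, 73, 75, 77, 79, 80, 82, 85, 88, 89, 91, 94, 95, 96, 96, 98.
n = 24.
r = 1 + (90/100)·(24 − 1) = 1 + 20.7 = 21.7.
Rank 21 is 95 and rank 22 is 96.
Interpolate: 95 + 0.7·(96 − 95) = 95 + 0.7·1 = 95.7.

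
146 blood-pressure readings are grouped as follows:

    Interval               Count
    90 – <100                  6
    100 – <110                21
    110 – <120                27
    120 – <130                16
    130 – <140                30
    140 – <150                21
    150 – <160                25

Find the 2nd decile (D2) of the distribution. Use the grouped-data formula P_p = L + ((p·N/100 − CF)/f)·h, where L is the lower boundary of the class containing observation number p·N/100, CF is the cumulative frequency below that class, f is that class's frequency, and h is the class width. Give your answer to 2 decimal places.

N = 146; target position k = 20/100 · 146 = 29.2.
Cumulative frequencies: 6, 27, 54, 70, 100, 121, 146.
Observation 29.2 falls in the class 110 – <120.
L = 110, CF = 27, f = 27, h = 10.
P20 = 110 + ((29.2 − 27)/27)·10 = 110 + 0.814815 = 110.815.

110.81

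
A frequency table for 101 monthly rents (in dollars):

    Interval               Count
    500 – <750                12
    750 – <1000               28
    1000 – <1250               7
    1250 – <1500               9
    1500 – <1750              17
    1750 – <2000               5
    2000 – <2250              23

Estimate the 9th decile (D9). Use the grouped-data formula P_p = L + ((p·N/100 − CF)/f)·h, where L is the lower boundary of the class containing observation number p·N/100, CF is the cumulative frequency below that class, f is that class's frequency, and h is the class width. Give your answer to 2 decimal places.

N = 101; target position k = 90/100 · 101 = 90.9.
Cumulative frequencies: 12, 40, 47, 56, 73, 78, 101.
Observation 90.9 falls in the class 2000 – <2250.
L = 2000, CF = 78, f = 23, h = 250.
P90 = 2000 + ((90.9 − 78)/23)·250 = 2000 + 140.217 = 2140.22.

2140.22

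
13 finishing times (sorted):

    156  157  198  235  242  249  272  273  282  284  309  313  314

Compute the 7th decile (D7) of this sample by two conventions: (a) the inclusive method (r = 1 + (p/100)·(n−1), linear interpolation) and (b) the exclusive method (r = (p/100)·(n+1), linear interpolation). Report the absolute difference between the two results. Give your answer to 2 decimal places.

n = 13.
(a) r = 9.4; between ranks 9 (282) and 10 (284): 282.8.
(b) r = 9.8; between ranks 9 (282) and 10 (284): 283.6.
|282.8 − 283.6| = 0.8.

0.80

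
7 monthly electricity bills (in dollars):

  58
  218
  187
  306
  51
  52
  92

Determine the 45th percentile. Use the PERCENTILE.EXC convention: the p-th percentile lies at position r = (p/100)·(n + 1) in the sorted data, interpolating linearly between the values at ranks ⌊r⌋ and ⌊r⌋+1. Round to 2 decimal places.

Sorted: 51, 52, 58, 92, 187, 218, 306.
n = 7.
r = (45/100)·(7 + 1) = 3.6.
Rank 3 is 58 and rank 4 is 92.
Interpolate: 58 + 0.6·(92 − 58) = 58 + 0.6·34 = 78.4.

78.40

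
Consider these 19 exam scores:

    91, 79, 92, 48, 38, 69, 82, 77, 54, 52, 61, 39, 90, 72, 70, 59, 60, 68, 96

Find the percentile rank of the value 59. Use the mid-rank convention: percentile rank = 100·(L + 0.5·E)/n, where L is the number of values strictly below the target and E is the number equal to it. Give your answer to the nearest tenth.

28.9

Sorted: 38, 39, 48, 52, 54, 59, 60, 61, 68, 69, 70, 72, 77, 79, 82, 90, 91, 92, 96.
Count below 59: L = 5; count equal: E = 1; n = 19.
Percentile rank = 100·(5 + 0.5·1)/19 = 100·5.5/19 = 28.95.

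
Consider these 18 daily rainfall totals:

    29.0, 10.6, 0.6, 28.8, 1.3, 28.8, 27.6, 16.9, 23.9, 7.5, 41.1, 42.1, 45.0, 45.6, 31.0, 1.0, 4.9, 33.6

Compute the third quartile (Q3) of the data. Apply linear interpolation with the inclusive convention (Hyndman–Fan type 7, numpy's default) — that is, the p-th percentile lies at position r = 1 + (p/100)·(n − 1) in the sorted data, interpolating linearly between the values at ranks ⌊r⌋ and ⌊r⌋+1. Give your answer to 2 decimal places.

32.95

Sorted: 0.6, 1.0, 1.3, 4.9, 7.5, 10.6, 16.9, 23.9, 27.6, 28.8, 28.8, 29.0, 31.0, 33.6, 41.1, 42.1, 45.0, 45.6.
n = 18.
r = 1 + (75/100)·(18 − 1) = 1 + 12.75 = 13.75.
Rank 13 is 31.0 and rank 14 is 33.6.
Interpolate: 31.0 + 0.75·(33.6 − 31.0) = 31.0 + 0.75·2.6 = 32.95.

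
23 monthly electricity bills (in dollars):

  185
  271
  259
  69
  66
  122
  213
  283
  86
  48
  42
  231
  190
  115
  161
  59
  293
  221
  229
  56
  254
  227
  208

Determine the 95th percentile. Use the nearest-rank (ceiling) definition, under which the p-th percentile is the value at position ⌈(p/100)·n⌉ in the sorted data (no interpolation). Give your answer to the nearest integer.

Sorted: 42, 48, 56, 59, 66, 69, 86, 115, 122, 161, 185, 190, 208, 213, 221, 227, 229, 231, 254, 259, 271, 283, 293.
n = 23.
Position = ⌈95/100 · 23⌉ = ⌈21.85⌉ = 22.
The value at rank 22 is 283.

283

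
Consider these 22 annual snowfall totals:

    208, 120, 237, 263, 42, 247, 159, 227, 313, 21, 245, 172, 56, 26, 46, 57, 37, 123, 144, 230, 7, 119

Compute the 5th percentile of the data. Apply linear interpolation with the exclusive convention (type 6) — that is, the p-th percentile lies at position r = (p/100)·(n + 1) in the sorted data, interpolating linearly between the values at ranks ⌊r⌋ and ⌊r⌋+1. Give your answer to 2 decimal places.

9.10

Sorted: 7, 21, 26, 37, 42, 46, 56, 57, 119, 120, 123, 144, 159, 172, 208, 227, 230, 237, 245, 247, 263, 313.
n = 22.
r = (5/100)·(22 + 1) = 1.15.
Rank 1 is 7 and rank 2 is 21.
Interpolate: 7 + 0.15·(21 − 7) = 7 + 0.15·14 = 9.1.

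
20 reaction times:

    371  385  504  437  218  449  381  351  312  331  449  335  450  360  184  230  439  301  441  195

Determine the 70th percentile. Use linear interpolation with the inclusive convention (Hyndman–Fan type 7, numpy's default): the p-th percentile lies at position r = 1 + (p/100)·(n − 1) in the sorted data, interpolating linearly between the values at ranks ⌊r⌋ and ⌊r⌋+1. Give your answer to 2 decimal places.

Sorted: 184, 195, 218, 230, 301, 312, 331, 335, 351, 360, 371, 381, 385, 437, 439, 441, 449, 449, 450, 504.
n = 20.
r = 1 + (70/100)·(20 − 1) = 1 + 13.3 = 14.3.
Rank 14 is 437 and rank 15 is 439.
Interpolate: 437 + 0.3·(439 − 437) = 437 + 0.3·2 = 437.6.

437.60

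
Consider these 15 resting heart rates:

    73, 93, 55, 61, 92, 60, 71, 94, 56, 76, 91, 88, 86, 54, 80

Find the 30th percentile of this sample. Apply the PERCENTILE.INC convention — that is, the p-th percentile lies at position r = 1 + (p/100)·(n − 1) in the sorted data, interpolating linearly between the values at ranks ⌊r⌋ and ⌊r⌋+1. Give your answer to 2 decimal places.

Sorted: 54, 55, 56, 60, 61, 71, 73, 76, 80, 86, 88, 91, 92, 93, 94.
n = 15.
r = 1 + (30/100)·(15 − 1) = 1 + 4.2 = 5.2.
Rank 5 is 61 and rank 6 is 71.
Interpolate: 61 + 0.2·(71 − 61) = 61 + 0.2·10 = 63.

63.00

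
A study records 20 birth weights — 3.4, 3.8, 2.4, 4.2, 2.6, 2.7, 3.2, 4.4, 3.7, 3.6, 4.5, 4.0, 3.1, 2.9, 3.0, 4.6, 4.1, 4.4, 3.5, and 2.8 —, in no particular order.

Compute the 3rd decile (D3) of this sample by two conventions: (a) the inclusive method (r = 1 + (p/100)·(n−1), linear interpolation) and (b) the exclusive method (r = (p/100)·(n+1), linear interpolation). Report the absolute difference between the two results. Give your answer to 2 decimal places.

0.04

Sorted: 2.4, 2.6, 2.7, 2.8, 2.9, 3.0, 3.1, 3.2, 3.4, 3.5, 3.6, 3.7, 3.8, 4.0, 4.1, 4.2, 4.4, 4.4, 4.5, 4.6.
n = 20.
(a) r = 6.7; between ranks 6 (3.0) and 7 (3.1): 3.07.
(b) r = 6.3; between ranks 6 (3.0) and 7 (3.1): 3.03.
|3.07 − 3.03| = 0.04.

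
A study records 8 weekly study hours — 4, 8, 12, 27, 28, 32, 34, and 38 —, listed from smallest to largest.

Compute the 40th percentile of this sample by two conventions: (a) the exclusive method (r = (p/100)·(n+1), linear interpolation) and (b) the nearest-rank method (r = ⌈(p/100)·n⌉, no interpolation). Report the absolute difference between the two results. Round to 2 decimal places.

6.00

n = 8.
(a) r = 3.6; between ranks 3 (12) and 4 (27): 21.
(b) the nearest-rank method: rank 4 → 27.
|21 − 27| = 6.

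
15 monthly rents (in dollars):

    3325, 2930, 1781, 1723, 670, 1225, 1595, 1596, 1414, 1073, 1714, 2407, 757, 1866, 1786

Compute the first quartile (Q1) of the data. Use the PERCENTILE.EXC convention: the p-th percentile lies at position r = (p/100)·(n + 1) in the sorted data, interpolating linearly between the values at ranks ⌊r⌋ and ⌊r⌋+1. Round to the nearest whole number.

Sorted: 670, 757, 1073, 1225, 1414, 1595, 1596, 1714, 1723, 1781, 1786, 1866, 2407, 2930, 3325.
n = 15.
r = (25/100)·(15 + 1) = 4.
r is an integer, so P25 is the value at rank 4: 1225.

1225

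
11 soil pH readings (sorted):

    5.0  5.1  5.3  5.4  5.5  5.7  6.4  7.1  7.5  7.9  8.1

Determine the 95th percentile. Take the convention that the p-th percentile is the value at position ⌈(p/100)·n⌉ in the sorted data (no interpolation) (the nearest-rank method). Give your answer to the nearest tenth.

n = 11.
Position = ⌈95/100 · 11⌉ = ⌈10.45⌉ = 11.
The value at rank 11 is 8.1.

8.1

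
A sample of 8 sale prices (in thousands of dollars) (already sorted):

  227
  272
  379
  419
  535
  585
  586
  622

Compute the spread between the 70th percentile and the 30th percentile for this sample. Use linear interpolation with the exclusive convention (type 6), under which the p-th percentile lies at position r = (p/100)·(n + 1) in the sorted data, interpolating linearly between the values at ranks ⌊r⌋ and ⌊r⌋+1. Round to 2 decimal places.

238.40

n = 8.
P30: r = 2.7; ranks 2–3 are 272, 379; interpolating gives 346.9.
P70: r = 6.3; ranks 6–7 are 585, 586; interpolating gives 585.3.
Difference: 585.3 − 346.9 = 238.4.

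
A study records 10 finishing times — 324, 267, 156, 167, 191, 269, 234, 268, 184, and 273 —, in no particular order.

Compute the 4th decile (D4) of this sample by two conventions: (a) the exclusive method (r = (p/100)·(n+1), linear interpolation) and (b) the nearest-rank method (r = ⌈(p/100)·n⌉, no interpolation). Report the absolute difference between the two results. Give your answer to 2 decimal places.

17.20

Sorted: 156, 167, 184, 191, 234, 267, 268, 269, 273, 324.
n = 10.
(a) r = 4.4; between ranks 4 (191) and 5 (234): 208.2.
(b) the nearest-rank method: rank 4 → 191.
|208.2 − 191| = 17.2.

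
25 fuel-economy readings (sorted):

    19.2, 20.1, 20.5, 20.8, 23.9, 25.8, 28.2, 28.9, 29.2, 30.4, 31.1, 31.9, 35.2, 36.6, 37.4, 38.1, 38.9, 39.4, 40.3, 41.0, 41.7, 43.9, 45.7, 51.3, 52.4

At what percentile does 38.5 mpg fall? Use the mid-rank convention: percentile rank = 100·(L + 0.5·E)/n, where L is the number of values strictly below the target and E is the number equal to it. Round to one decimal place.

64.0

Count below 38.5: L = 16; count equal: E = 0; n = 25.
Percentile rank = 100·(16 + 0.5·0)/25 = 100·16/25 = 64.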